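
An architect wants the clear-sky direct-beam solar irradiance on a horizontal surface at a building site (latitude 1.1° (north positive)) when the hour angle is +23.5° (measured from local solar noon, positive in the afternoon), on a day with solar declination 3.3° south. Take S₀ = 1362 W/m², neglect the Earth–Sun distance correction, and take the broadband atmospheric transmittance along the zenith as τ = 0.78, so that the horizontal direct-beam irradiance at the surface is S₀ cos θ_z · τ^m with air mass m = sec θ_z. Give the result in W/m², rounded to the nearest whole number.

949 W/m²

cos θ_z = sin φ sin δ + cos φ cos δ cos H = (0.0192)(-0.0576) + (0.9998)(0.9983)(0.9171) = 0.9143.
Air mass m = 1/cos θ_z = 1/0.9143 = 1.094; τ^m = 0.78^1.094 = 0.7620.
Surface direct beam = 1362 × 0.9143 × 0.7620 = 948.90 W/m².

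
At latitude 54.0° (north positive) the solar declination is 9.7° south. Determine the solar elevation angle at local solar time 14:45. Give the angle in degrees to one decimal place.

17.4°

Hour angle H = 15° × (14.75 − 12) = 41.25°.
cos θ_z = sin(54.0°) sin(-9.7°) + cos(54.0°) cos(-9.7°) cos(41.25°) = -0.1363 + 0.4356 = 0.2993.
θ_z = arccos(0.2993) = 72.58°, so the elevation is 90° − 72.58° = 17.42°.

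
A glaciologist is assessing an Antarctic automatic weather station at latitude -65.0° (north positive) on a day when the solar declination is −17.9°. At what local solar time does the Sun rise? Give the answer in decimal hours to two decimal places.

3.08 h

−tan φ tan δ = −(-2.1445)(-0.3230) = -0.6927; H_s = arccos(-0.6927) = 133.84°.
Sunrise is at 12 − H_s/15 = 12 − 8.923 = 3.077 h local solar time.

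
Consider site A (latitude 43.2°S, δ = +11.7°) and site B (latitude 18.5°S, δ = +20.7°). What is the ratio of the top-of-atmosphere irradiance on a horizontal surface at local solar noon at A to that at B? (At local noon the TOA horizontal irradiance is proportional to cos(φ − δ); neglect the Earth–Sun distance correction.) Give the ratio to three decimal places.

0.742

A: cos θ_z = cos(-43.2° − (11.7°)) = 0.5750.
B: cos θ_z = cos(-18.5° − (20.7°)) = 0.7749.
Ratio A/B = 0.5750 / 0.7749 = 0.7420.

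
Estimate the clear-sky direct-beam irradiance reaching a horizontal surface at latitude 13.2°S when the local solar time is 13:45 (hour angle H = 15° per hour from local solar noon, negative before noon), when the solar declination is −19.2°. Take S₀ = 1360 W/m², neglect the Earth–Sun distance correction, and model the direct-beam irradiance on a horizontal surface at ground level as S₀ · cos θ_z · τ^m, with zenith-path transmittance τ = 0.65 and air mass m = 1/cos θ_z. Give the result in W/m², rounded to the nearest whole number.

Hour angle H = 15° × (13.75 − 12) = 26.25°.
With φ = -13.2°, δ = -19.2°, H = 26.25°: sin φ sin δ = 0.0751, cos φ cos δ cos H = 0.8246, so cos θ_z = 0.8997.
Air mass m = 1/cos θ_z = 1/0.8997 = 1.111; τ^m = 0.65^1.111 = 0.6197.
Surface direct beam = 1360 × 0.8997 × 0.6197 = 758.26 W/m².

758 W/m²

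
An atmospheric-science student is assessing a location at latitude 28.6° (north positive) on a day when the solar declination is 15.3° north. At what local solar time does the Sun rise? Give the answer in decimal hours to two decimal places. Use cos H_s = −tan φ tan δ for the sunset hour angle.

5.43 h

The sunset hour angle satisfies cos H_s = −tan φ tan δ = -0.1492, giving H_s = 98.58°.
Sunrise is at 12 − H_s/15 = 12 − 6.572 = 5.428 h local solar time.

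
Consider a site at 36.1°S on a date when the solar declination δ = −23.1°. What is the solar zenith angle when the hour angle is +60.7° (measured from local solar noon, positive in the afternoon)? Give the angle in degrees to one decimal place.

cos θ_z = sin φ sin δ + cos φ cos δ cos H = (-0.5892)(-0.3923) + (0.8080)(0.9198)(0.4894) = 0.5949.
θ_z = arccos(0.5949) = 53.49°.

53.5°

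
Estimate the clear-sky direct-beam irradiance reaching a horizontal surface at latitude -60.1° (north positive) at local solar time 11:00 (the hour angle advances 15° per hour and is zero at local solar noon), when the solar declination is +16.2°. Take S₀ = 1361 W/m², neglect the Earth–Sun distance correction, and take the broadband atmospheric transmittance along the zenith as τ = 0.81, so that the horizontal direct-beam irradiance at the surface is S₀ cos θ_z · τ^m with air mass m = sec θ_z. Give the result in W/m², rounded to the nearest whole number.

Hour angle H = 15° × (11 − 12) = -15.00°.
With φ = -60.1°, δ = 16.2°, H = -15.00°: sin φ sin δ = -0.2419, cos φ cos δ cos H = 0.4624, so cos θ_z = 0.2205.
Air mass m = 1/cos θ_z = 1/0.2205 = 4.535; τ^m = 0.81^4.535 = 0.3846.
Surface direct beam = 1361 × 0.2205 × 0.3846 = 115.42 W/m².

115 W/m²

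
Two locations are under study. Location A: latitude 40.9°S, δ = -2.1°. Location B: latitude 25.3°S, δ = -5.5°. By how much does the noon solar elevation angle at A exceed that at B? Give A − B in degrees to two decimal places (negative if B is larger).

A: 90° − |-40.9 − (-2.1)| = 51.20°.
B: 90° − |-25.3 − (-5.5)| = 70.20°.
A − B = 51.20 − 70.20 = -19.00°.

-19.00°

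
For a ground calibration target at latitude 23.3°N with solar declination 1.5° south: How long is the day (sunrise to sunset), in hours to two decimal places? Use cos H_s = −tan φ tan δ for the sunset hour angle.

cos H_s = −tan(23.3°) · tan(-1.5°) = 0.0113, so H_s = arccos(0.0113) = 89.35°.
Day length = 2 H_s / 15° h⁻¹ = 178.70° / 15 = 11.913 h.

11.91 hours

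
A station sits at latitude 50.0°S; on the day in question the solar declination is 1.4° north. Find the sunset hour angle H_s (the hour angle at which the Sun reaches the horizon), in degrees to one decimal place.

cos H_s = −tan(-50.0°) · tan(1.4°) = 0.0291, so H_s = arccos(0.0291) = 88.33°.

88.3°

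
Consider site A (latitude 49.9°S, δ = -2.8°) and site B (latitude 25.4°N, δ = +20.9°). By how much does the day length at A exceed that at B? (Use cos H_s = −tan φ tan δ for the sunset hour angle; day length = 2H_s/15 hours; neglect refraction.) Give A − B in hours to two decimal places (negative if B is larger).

A: H_s = arccos(−tan -49.9° · tan -2.8°) = 93.33°, so 2H_s/15 = 12.4440 h.
B: H_s = arccos(−tan 25.4° · tan 20.9°) = 100.45°, so 2H_s/15 = 13.3933 h.
A − B = 12.4440 − 13.3933 = -0.9493 h.

-0.95 h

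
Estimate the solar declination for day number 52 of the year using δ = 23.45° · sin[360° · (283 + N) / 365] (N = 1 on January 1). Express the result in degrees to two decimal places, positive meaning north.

360 × (283 + 52) / 365 = 330.411°; sin(330.411°) = -0.4938.
δ = 23.45 × -0.4938 = -11.580° ≈ -11.58°.

-11.58°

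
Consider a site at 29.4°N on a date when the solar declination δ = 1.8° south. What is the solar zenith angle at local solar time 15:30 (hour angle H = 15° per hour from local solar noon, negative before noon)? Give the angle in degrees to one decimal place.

59.0°

Hour angle H = 15° × (15.5 − 12) = 52.50°.
cos θ_z = sin(29.4°) sin(-1.8°) + cos(29.4°) cos(-1.8°) cos(52.50°) = -0.0154 + 0.5301 = 0.5147.
θ_z = arccos(0.5147) = 59.02°.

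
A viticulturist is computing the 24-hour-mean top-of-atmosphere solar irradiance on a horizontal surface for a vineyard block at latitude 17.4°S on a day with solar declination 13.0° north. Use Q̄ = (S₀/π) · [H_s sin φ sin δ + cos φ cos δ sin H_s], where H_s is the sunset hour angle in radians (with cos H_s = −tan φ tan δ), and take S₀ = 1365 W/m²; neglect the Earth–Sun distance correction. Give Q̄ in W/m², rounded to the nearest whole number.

−tan φ tan δ = −(-0.3134)(0.2309) = 0.0724; H_s = arccos(0.0724) = 85.85°. In radians, H_s = 1.4984.
H_s sin φ sin δ = 1.4984 × -0.2990 × 0.2250 = -0.1008.
cos φ cos δ sin H_s = 0.9542 × 0.9744 × 0.9974 = 0.9274.
Q̄ = (1365/π) × (-0.1008 + 0.9274) = 434.49 × 0.8266 = 359.15 W/m².

359 W/m²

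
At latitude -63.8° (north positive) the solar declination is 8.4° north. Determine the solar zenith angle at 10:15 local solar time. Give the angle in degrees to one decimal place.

74.9°

Hour angle H = 15° × (10.25 − 12) = -26.25°.
cos θ_z = sin(-63.8°) sin(8.4°) + cos(-63.8°) cos(8.4°) cos(-26.25°) = -0.1311 + 0.3917 = 0.2606.
θ_z = arccos(0.2606) = 74.89°.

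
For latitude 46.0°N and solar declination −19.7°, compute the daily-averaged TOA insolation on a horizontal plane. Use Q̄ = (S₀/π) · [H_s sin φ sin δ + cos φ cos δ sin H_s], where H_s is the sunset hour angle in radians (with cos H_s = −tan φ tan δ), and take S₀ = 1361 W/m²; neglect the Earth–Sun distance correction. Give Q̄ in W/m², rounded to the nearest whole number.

cos H_s = −tan(46.0°) · tan(-19.7°) = 0.3708, so H_s = arccos(0.3708) = 68.24°. In radians, H_s = 1.1910.
H_s sin φ sin δ = 1.1910 × 0.7193 × -0.3371 = -0.2888.
cos φ cos δ sin H_s = 0.6947 × 0.9415 × 0.9287 = 0.6074.
Q̄ = (1361/π) × (-0.2888 + 0.6074) = 433.22 × 0.3186 = 138.02 W/m².

138 W/m²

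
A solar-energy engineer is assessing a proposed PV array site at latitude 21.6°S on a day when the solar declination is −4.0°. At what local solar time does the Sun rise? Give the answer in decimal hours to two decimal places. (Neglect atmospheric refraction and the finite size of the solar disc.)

cos H_s = −tan(-21.6°) · tan(-4.0°) = -0.0277, so H_s = arccos(-0.0277) = 91.59°.
Sunrise is at 12 − H_s/15 = 12 − 6.106 = 5.894 h local solar time.

5.89 h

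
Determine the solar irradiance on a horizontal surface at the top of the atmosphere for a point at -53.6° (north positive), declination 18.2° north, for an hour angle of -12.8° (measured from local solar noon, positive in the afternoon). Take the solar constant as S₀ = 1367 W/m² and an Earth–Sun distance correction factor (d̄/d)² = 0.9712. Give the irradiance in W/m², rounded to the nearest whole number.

cos θ_z = sin(-53.6°) sin(18.2°) + cos(-53.6°) cos(18.2°) cos(-12.80°) = -0.2514 + 0.5497 = 0.2983.
Top-of-atmosphere irradiance = S₀ (d̄/d)² cos θ_z = 1367 × 0.9712 × 0.2983 = 396.03 W/m².

396 W/m²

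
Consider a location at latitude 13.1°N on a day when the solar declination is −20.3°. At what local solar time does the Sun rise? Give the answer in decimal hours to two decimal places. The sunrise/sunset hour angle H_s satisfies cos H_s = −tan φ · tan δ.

The sunset hour angle satisfies cos H_s = −tan φ tan δ = 0.0861, giving H_s = 85.06°.
Sunrise is at 12 − H_s/15 = 12 − 5.671 = 6.329 h local solar time.

6.33 h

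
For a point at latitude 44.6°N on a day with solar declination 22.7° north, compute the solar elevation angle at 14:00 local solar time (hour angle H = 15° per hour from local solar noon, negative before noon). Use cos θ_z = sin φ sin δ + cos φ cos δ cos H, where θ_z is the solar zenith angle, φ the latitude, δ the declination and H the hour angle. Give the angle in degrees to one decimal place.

57.1°

Hour angle H = 15° × (14 − 12) = 30.00°.
cos θ_z = sin(44.6°) sin(22.7°) + cos(44.6°) cos(22.7°) cos(30.00°) = 0.2710 + 0.5689 = 0.8399.
θ_z = arccos(0.8399) = 32.87°, so the elevation is 90° − 32.87° = 57.13°.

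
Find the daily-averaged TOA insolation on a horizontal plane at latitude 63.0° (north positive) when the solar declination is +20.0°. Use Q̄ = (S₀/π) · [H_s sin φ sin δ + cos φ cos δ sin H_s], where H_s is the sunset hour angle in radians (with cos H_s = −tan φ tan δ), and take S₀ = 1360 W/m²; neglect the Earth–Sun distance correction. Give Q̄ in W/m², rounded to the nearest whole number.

−tan φ tan δ = −(1.9626)(0.3640) = -0.7144; H_s = arccos(-0.7144) = 135.59°. In radians, H_s = 2.3665.
H_s sin φ sin δ = 2.3665 × 0.8910 × 0.3420 = 0.7211.
cos φ cos δ sin H_s = 0.4540 × 0.9397 × 0.6998 = 0.2986.
Q̄ = (1360/π) × (0.7211 + 0.2986) = 432.90 × 1.0197 = 441.43 W/m².

441 W/m²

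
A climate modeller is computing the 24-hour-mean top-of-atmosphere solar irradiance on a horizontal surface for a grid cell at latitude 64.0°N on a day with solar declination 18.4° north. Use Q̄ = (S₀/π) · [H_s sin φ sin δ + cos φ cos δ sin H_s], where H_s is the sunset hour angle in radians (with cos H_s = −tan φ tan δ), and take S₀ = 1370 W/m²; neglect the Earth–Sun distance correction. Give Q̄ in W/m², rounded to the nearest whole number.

−tan φ tan δ = −(2.0503)(0.3327) = -0.6821; H_s = arccos(-0.6821) = 133.01°. In radians, H_s = 2.3215.
H_s sin φ sin δ = 2.3215 × 0.8988 × 0.3156 = 0.6585.
cos φ cos δ sin H_s = 0.4384 × 0.9489 × 0.7312 = 0.3042.
Q̄ = (1370/π) × (0.6585 + 0.3042) = 436.08 × 0.9627 = 419.81 W/m².

420 W/m²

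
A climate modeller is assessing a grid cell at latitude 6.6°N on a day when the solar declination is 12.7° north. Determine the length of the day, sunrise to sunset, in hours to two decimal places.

12.20 hours

The sunset hour angle satisfies cos H_s = −tan φ tan δ = -0.0261, giving H_s = 91.50°.
Day length = 2 H_s / 15° h⁻¹ = 183.00° / 15 = 12.200 h.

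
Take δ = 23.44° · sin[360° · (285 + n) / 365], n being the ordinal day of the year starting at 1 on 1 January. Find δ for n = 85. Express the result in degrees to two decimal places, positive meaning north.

360 × (285 + 85) / 365 = 364.932°; sin(364.932°) = 0.0860.
δ = 23.44 × 0.0860 = 2.016° ≈ +2.02°.

+2.02°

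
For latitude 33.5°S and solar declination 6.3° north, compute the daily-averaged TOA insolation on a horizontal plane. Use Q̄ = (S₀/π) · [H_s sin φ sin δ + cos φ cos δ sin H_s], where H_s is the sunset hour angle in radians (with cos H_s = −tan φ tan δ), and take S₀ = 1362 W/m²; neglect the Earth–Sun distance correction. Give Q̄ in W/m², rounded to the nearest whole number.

The sunset hour angle satisfies cos H_s = −tan φ tan δ = 0.0731, giving H_s = 85.81°. In radians, H_s = 1.4977.
H_s sin φ sin δ = 1.4977 × -0.5519 × 0.1097 = -0.0907.
cos φ cos δ sin H_s = 0.8339 × 0.9940 × 0.9973 = 0.8267.
Q̄ = (1362/π) × (-0.0907 + 0.8267) = 433.54 × 0.7360 = 319.09 W/m².

319 W/m²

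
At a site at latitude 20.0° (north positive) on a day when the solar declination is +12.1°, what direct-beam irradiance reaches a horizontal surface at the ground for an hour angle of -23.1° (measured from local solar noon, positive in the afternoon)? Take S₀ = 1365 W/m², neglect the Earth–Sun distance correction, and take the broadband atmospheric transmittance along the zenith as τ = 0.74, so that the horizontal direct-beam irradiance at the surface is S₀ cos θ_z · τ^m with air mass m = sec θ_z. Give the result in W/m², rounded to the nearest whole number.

901 W/m²

With φ = 20.0°, δ = 12.1°, H = -23.10°: sin φ sin δ = 0.0717, cos φ cos δ cos H = 0.8451, so cos θ_z = 0.9168.
Air mass m = 1/cos θ_z = 1/0.9168 = 1.091; τ^m = 0.74^1.091 = 0.7200.
Surface direct beam = 1365 × 0.9168 × 0.7200 = 901.03 W/m².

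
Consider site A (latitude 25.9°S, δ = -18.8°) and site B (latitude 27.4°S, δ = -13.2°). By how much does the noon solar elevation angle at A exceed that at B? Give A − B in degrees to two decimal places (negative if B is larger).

+7.10°

A: 90° − |-25.9 − (-18.8)| = 82.90°.
B: 90° − |-27.4 − (-13.2)| = 75.80°.
A − B = 82.90 − 75.80 = 7.10°.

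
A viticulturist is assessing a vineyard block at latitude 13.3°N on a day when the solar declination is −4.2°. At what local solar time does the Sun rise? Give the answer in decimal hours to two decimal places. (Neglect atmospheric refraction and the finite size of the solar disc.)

−tan φ tan δ = −(0.2364)(-0.0734) = 0.0174; H_s = arccos(0.0174) = 89.00°.
Sunrise is at 12 − H_s/15 = 12 − 5.933 = 6.067 h local solar time.

6.07 h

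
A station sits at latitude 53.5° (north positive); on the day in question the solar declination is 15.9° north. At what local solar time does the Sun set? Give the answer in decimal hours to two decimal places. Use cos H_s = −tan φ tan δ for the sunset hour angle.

cos H_s = −tan(53.5°) · tan(15.9°) = -0.3850, so H_s = arccos(-0.3850) = 112.64°.
Sunset is at 12 + H_s/15 = 12 + 7.509 = 19.509 h local solar time.

19.51 h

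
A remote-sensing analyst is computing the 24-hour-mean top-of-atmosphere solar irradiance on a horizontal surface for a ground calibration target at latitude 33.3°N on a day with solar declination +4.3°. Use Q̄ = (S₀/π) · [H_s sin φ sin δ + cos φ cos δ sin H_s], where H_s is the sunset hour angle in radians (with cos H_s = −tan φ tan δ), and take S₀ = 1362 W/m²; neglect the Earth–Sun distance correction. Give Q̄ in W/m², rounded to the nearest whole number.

390 W/m²

cos H_s = −tan(33.3°) · tan(4.3°) = -0.0494, so H_s = arccos(-0.0494) = 92.83°. In radians, H_s = 1.6202.
H_s sin φ sin δ = 1.6202 × 0.5490 × 0.0750 = 0.0667.
cos φ cos δ sin H_s = 0.8358 × 0.9972 × 0.9988 = 0.8325.
Q̄ = (1362/π) × (0.0667 + 0.8325) = 433.54 × 0.8992 = 389.84 W/m².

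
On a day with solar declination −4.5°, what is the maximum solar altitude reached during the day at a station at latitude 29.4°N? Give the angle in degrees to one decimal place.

At local solar noon the hour angle is zero, so the elevation is 90° − |φ − δ| = 90° − |29.4° − (-4.5°)| = 90° − 33.9° = 56.1°.

56.1°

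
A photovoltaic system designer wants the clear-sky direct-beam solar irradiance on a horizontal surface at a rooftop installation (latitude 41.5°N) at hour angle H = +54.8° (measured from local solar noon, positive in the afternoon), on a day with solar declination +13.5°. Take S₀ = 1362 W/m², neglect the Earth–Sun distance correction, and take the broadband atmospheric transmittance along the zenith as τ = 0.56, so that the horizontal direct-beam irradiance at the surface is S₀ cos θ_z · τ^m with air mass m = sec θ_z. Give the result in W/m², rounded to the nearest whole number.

cos θ_z = sin(41.5°) sin(13.5°) + cos(41.5°) cos(13.5°) cos(54.80°) = 0.1547 + 0.4198 = 0.5745.
Air mass m = 1/cos θ_z = 1/0.5745 = 1.741; τ^m = 0.56^1.741 = 0.3644.
Surface direct beam = 1362 × 0.5745 × 0.3644 = 285.13 W/m².

285 W/m²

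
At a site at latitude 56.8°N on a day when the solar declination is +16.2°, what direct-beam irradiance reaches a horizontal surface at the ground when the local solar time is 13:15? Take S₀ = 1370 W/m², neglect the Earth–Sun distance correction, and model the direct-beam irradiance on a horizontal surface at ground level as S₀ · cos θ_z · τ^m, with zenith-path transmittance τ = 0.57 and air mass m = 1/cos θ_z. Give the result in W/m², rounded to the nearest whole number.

Hour angle H = 15° × (13.25 − 12) = 18.75°.
cos θ_z = sin φ sin δ + cos φ cos δ cos H = (0.8368)(0.2790) + (0.5476)(0.9603)(0.9469) = 0.7314.
Air mass m = 1/cos θ_z = 1/0.7314 = 1.367; τ^m = 0.57^1.367 = 0.4637.
Surface direct beam = 1370 × 0.7314 × 0.4637 = 464.64 W/m².

465 W/m²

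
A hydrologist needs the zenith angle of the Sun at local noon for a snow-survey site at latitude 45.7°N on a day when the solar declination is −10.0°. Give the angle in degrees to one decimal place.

55.7°

At local solar noon the hour angle is zero, so the zenith angle is |φ − δ| = |45.7° − (-10.0°)| = 55.7°.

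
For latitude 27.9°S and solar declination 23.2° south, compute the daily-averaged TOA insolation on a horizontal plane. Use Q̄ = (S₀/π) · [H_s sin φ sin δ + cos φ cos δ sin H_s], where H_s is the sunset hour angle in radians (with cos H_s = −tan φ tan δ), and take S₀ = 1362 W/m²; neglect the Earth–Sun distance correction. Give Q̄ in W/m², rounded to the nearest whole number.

487 W/m²

−tan φ tan δ = −(-0.5295)(-0.4286) = -0.2269; H_s = arccos(-0.2269) = 103.11°. In radians, H_s = 1.7996.
H_s sin φ sin δ = 1.7996 × -0.4679 × -0.3939 = 0.3317.
cos φ cos δ sin H_s = 0.8838 × 0.9191 × 0.9739 = 0.7911.
Q̄ = (1362/π) × (0.3317 + 0.7911) = 433.54 × 1.1228 = 486.78 W/m².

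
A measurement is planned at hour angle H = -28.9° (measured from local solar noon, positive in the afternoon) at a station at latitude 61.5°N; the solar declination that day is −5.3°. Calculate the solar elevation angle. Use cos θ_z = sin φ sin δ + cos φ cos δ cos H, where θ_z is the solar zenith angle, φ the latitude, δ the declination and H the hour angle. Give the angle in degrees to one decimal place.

cos θ_z = sin φ sin δ + cos φ cos δ cos H = (0.8788)(-0.0924) + (0.4772)(0.9957)(0.8755) = 0.3348.
θ_z = arccos(0.3348) = 70.44°, so the elevation is 90° − 70.44° = 19.56°.

19.6°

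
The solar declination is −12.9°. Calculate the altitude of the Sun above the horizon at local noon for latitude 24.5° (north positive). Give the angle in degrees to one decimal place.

52.6°

At local solar noon the hour angle is zero, so the elevation is 90° − |φ − δ| = 90° − |24.5° − (-12.9°)| = 90° − 37.4° = 52.6°.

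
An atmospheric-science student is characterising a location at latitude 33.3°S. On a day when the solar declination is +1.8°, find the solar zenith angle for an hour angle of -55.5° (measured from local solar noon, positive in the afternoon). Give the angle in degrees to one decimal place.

62.9°

cos θ_z = sin φ sin δ + cos φ cos δ cos H = (-0.5490)(0.0314) + (0.8358)(0.9995)(0.5664) = 0.4559.
θ_z = arccos(0.4559) = 62.88°.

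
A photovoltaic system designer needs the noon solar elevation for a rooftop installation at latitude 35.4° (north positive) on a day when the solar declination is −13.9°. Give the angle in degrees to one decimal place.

At local solar noon the hour angle is zero, so the elevation is 90° − |φ − δ| = 90° − |35.4° − (-13.9°)| = 90° − 49.3° = 40.7°.

40.7°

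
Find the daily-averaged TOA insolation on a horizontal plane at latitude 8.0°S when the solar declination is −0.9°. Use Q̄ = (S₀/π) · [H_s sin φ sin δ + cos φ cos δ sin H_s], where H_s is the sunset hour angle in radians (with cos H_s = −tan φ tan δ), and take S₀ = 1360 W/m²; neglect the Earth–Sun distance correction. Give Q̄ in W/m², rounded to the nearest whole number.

cos H_s = −tan(-8.0°) · tan(-0.9°) = -0.0022, so H_s = arccos(-0.0022) = 90.13°. In radians, H_s = 1.5731.
H_s sin φ sin δ = 1.5731 × -0.1392 × -0.0157 = 0.0034.
cos φ cos δ sin H_s = 0.9903 × 0.9999 × 1.0000 = 0.9902.
Q̄ = (1360/π) × (0.0034 + 0.9902) = 432.90 × 0.9936 = 430.13 W/m².

430 W/m²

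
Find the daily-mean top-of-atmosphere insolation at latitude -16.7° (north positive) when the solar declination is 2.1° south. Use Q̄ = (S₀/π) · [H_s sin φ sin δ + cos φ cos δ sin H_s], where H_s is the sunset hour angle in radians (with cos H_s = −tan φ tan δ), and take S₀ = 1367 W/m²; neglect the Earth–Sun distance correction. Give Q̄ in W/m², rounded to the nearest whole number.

424 W/m²

The sunset hour angle satisfies cos H_s = −tan φ tan δ = -0.0110, giving H_s = 90.63°. In radians, H_s = 1.5818.
H_s sin φ sin δ = 1.5818 × -0.2874 × -0.0366 = 0.0166.
cos φ cos δ sin H_s = 0.9578 × 0.9993 × 0.9999 = 0.9570.
Q̄ = (1367/π) × (0.0166 + 0.9570) = 435.13 × 0.9736 = 423.64 W/m².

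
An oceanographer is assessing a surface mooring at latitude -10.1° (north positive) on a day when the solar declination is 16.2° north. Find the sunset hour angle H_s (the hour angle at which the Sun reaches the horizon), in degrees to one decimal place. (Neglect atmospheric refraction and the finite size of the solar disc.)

87.0°

cos H_s = −tan(-10.1°) · tan(16.2°) = 0.0518, so H_s = arccos(0.0518) = 87.03°.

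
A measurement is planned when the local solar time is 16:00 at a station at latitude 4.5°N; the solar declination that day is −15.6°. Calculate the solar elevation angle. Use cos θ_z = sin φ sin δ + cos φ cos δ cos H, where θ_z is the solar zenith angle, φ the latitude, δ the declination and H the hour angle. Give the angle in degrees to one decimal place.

27.3°

Hour angle H = 15° × (16 − 12) = 60.00°.
cos θ_z = sin φ sin δ + cos φ cos δ cos H = (0.0785)(-0.2689) + (0.9969)(0.9632)(0.5000) = 0.4590.
θ_z = arccos(0.4590) = 62.68°, so the elevation is 90° − 62.68° = 27.32°.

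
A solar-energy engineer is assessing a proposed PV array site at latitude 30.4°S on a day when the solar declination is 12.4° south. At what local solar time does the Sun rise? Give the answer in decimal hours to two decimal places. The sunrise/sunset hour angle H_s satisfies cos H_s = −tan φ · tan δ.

−tan φ tan δ = −(-0.5867)(-0.2199) = -0.1290; H_s = arccos(-0.1290) = 97.41°.
Sunrise is at 12 − H_s/15 = 12 − 6.494 = 5.506 h local solar time.

5.51 h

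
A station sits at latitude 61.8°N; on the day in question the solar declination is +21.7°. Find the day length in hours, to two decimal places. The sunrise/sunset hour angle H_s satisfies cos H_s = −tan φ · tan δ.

The sunset hour angle satisfies cos H_s = −tan φ tan δ = -0.7422, giving H_s = 137.92°.
Day length = 2 H_s / 15° h⁻¹ = 275.84° / 15 = 18.389 h.

18.39 hours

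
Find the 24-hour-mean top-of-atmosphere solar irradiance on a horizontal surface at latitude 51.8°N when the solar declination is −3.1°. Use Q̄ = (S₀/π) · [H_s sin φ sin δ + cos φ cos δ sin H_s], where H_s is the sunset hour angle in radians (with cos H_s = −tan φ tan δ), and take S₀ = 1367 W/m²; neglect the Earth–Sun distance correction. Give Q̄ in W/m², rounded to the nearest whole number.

cos H_s = −tan(51.8°) · tan(-3.1°) = 0.0688, so H_s = arccos(0.0688) = 86.05°. In radians, H_s = 1.5019.
H_s sin φ sin δ = 1.5019 × 0.7859 × -0.0541 = -0.0639.
cos φ cos δ sin H_s = 0.6184 × 0.9985 × 0.9976 = 0.6160.
Q̄ = (1367/π) × (-0.0639 + 0.6160) = 435.13 × 0.5521 = 240.24 W/m².

240 W/m²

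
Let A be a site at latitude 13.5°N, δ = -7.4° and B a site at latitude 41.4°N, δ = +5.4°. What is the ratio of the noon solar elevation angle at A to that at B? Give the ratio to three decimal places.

1.280

A: 90° − |13.5 − (-7.4)| = 69.10°.
B: 90° − |41.4 − (5.4)| = 54.00°.
Ratio A/B = 69.1000 / 54.0000 = 1.2796.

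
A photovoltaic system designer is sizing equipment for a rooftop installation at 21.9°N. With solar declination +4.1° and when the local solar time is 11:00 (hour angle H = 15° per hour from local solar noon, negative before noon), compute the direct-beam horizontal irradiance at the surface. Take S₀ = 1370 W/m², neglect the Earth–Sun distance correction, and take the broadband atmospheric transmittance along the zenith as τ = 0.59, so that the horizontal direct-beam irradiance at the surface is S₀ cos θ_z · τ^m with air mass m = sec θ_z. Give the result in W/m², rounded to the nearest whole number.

Hour angle H = 15° × (11 − 12) = -15.00°.
With φ = 21.9°, δ = 4.1°, H = -15.00°: sin φ sin δ = 0.0267, cos φ cos δ cos H = 0.8939, so cos θ_z = 0.9206.
Air mass m = 1/cos θ_z = 1/0.9206 = 1.086; τ^m = 0.59^1.086 = 0.5638.
Surface direct beam = 1370 × 0.9206 × 0.5638 = 711.08 W/m².

711 W/m²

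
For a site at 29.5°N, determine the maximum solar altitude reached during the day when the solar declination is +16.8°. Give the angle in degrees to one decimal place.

77.3°

At local solar noon the hour angle is zero, so the elevation is 90° − |φ − δ| = 90° − |29.5° − (16.8°)| = 90° − 12.7° = 77.3°.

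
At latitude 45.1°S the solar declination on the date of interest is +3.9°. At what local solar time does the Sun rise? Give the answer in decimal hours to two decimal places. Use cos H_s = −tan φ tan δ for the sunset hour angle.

6.26 h

The sunset hour angle satisfies cos H_s = −tan φ tan δ = 0.0684, giving H_s = 86.08°.
Sunrise is at 12 − H_s/15 = 12 − 5.739 = 6.261 h local solar time.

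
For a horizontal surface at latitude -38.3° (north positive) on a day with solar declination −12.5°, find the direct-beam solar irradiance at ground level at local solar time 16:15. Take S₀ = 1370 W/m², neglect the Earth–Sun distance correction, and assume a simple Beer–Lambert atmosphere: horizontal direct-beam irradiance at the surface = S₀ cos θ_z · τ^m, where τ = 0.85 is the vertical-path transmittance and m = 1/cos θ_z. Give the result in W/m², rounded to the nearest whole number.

460 W/m²

Hour angle H = 15° × (16.25 − 12) = 63.75°.
cos θ_z = sin φ sin δ + cos φ cos δ cos H = (-0.6198)(-0.2164) + (0.7848)(0.9763)(0.4423) = 0.4730.
Air mass m = 1/cos θ_z = 1/0.4730 = 2.114; τ^m = 0.85^2.114 = 0.7092.
Surface direct beam = 1370 × 0.4730 × 0.7092 = 459.57 W/m².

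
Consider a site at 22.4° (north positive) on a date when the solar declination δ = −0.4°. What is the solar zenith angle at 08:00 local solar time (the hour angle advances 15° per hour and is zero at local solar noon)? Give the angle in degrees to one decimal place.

Hour angle H = 15° × (8 − 12) = -60.00°.
cos θ_z = sin φ sin δ + cos φ cos δ cos H = (0.3811)(-0.0070) + (0.9245)(1.0000)(0.5000) = 0.4596.
θ_z = arccos(0.4596) = 62.64°.

62.6°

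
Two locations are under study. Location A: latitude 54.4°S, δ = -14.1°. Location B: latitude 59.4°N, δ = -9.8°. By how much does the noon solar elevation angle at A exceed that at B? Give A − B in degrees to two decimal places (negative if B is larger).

A: 90° − |-54.4 − (-14.1)| = 49.70°.
B: 90° − |59.4 − (-9.8)| = 20.80°.
A − B = 49.70 − 20.80 = 28.90°.

+28.90°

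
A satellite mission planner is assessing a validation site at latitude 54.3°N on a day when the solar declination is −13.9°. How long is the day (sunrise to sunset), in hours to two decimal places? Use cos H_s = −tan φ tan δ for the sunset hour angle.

cos H_s = −tan(54.3°) · tan(-13.9°) = 0.3444, so H_s = arccos(0.3444) = 69.85°.
Day length = 2 H_s / 15° h⁻¹ = 139.70° / 15 = 9.313 h.

9.31 hours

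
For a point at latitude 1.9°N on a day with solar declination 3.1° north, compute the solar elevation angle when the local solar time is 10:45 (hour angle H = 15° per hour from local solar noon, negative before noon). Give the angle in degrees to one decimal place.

Hour angle H = 15° × (10.75 − 12) = -18.75°.
cos θ_z = sin φ sin δ + cos φ cos δ cos H = (0.0332)(0.0541) + (0.9995)(0.9985)(0.9469) = 0.9468.
θ_z = arccos(0.9468) = 18.77°, so the elevation is 90° − 18.77° = 71.23°.

71.2°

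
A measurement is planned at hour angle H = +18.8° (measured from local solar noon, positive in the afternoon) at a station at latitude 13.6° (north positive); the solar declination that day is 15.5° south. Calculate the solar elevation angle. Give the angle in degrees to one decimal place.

cos θ_z = sin(13.6°) sin(-15.5°) + cos(13.6°) cos(-15.5°) cos(18.80°) = -0.0628 + 0.8866 = 0.8238.
θ_z = arccos(0.8238) = 34.53°, so the elevation is 90° − 34.53° = 55.47°.

55.5°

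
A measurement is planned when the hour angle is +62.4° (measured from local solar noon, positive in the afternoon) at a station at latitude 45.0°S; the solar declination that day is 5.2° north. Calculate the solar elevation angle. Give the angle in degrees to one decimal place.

15.2°

cos θ_z = sin φ sin δ + cos φ cos δ cos H = (-0.7071)(0.0906) + (0.7071)(0.9959)(0.4633) = 0.2622.
θ_z = arccos(0.2622) = 74.80°, so the elevation is 90° − 74.80° = 15.20°.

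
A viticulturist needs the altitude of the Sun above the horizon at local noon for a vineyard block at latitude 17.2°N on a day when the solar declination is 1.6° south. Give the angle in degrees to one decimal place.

71.2°

At local solar noon the hour angle is zero, so the elevation is 90° − |φ − δ| = 90° − |17.2° − (-1.6°)| = 90° − 18.8° = 71.2°.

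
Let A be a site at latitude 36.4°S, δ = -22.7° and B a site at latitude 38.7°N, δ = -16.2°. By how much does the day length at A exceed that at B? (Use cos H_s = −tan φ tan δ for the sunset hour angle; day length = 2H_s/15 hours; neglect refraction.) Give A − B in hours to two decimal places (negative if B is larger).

+4.19 h

A: H_s = arccos(−tan -36.4° · tan -22.7°) = 107.96°, so 2H_s/15 = 14.3947 h.
B: H_s = arccos(−tan 38.7° · tan -16.2°) = 76.54°, so 2H_s/15 = 10.2053 h.
A − B = 14.3947 − 10.2053 = 4.1894 h.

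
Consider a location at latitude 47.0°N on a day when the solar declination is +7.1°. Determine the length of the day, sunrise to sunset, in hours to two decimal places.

13.02 hours

−tan φ tan δ = −(1.0724)(0.1246) = -0.1336; H_s = arccos(-0.1336) = 97.68°.
Day length = 2 H_s / 15° h⁻¹ = 195.36° / 15 = 13.024 h.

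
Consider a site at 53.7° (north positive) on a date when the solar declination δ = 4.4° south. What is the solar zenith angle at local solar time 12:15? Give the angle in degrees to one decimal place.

58.2°

Hour angle H = 15° × (12.25 − 12) = 3.75°.
With φ = 53.7°, δ = -4.4°, H = 3.75°: sin φ sin δ = -0.0618, cos φ cos δ cos H = 0.5890, so cos θ_z = 0.5272.
θ_z = arccos(0.5272) = 58.18°.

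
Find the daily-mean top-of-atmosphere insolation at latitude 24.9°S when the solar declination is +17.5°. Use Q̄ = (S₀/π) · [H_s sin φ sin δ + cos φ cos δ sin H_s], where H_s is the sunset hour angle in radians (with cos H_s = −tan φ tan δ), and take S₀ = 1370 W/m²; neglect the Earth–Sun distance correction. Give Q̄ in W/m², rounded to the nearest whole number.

The sunset hour angle satisfies cos H_s = −tan φ tan δ = 0.1464, giving H_s = 81.58°. In radians, H_s = 1.4238.
H_s sin φ sin δ = 1.4238 × -0.4210 × 0.3007 = -0.1802.
cos φ cos δ sin H_s = 0.9070 × 0.9537 × 0.9892 = 0.8557.
Q̄ = (1370/π) × (-0.1802 + 0.8557) = 436.08 × 0.6755 = 294.57 W/m².

295 W/m²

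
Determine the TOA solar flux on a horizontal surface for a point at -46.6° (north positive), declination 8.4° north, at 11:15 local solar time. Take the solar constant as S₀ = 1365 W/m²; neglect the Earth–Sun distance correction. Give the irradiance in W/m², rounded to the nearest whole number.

Hour angle H = 15° × (11.25 − 12) = -11.25°.
With φ = -46.6°, δ = 8.4°, H = -11.25°: sin φ sin δ = -0.1061, cos φ cos δ cos H = 0.6667, so cos θ_z = 0.5606.
Top-of-atmosphere irradiance = S₀ cos θ_z = 1365 × 0.5606 = 765.22 W/m².

765 W/m²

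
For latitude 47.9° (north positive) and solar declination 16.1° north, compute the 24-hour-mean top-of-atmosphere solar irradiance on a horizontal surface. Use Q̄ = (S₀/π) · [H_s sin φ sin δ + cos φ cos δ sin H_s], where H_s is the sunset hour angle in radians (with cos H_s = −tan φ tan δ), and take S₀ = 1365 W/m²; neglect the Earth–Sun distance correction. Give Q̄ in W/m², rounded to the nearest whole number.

435 W/m²

cos H_s = −tan(47.9°) · tan(16.1°) = -0.3194, so H_s = arccos(-0.3194) = 108.63°. In radians, H_s = 1.8960.
H_s sin φ sin δ = 1.8960 × 0.7420 × 0.2773 = 0.3901.
cos φ cos δ sin H_s = 0.6704 × 0.9608 × 0.9476 = 0.6104.
Q̄ = (1365/π) × (0.3901 + 0.6104) = 434.49 × 1.0005 = 434.71 W/m².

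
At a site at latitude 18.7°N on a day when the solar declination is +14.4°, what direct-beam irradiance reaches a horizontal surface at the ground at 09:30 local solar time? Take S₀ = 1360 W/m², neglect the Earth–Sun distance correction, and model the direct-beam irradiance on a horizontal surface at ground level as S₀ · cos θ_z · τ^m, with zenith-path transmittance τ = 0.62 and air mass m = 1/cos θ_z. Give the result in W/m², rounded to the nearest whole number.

Hour angle H = 15° × (9.5 − 12) = -37.50°.
cos θ_z = sin φ sin δ + cos φ cos δ cos H = (0.3206)(0.2487) + (0.9472)(0.9686)(0.7934) = 0.8076.
Air mass m = 1/cos θ_z = 1/0.8076 = 1.238; τ^m = 0.62^1.238 = 0.5533.
Surface direct beam = 1360 × 0.8076 × 0.5533 = 607.71 W/m².

608 W/m²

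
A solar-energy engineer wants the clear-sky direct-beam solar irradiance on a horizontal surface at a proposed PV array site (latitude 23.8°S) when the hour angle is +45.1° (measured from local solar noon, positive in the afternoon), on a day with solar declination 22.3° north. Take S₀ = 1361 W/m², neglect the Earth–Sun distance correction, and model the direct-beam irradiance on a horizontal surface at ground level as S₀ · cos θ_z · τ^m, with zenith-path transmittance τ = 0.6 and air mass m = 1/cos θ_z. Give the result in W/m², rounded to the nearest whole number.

cos θ_z = sin φ sin δ + cos φ cos δ cos H = (-0.4035)(0.3795) + (0.9150)(0.9252)(0.7059) = 0.4445.
Air mass m = 1/cos θ_z = 1/0.4445 = 2.250; τ^m = 0.6^2.250 = 0.3168.
Surface direct beam = 1361 × 0.4445 × 0.3168 = 191.65 W/m².

192 W/m²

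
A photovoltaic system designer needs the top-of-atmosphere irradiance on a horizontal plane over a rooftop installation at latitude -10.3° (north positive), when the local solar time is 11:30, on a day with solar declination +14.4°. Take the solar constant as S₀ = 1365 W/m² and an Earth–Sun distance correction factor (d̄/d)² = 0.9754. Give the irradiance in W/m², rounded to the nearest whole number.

Hour angle H = 15° × (11.5 − 12) = -7.50°.
cos θ_z = sin(-10.3°) sin(14.4°) + cos(-10.3°) cos(14.4°) cos(-7.50°) = -0.0445 + 0.9448 = 0.9003.
Top-of-atmosphere irradiance = S₀ (d̄/d)² cos θ_z = 1365 × 0.9754 × 0.9003 = 1198.68 W/m².

1199 W/m²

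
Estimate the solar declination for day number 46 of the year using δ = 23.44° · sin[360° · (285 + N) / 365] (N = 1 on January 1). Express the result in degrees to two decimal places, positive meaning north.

360 × (285 + 46) / 365 = 326.466°; sin(326.466°) = -0.5524.
δ = 23.44 × -0.5524 = -12.948° ≈ -12.95°.

-12.95°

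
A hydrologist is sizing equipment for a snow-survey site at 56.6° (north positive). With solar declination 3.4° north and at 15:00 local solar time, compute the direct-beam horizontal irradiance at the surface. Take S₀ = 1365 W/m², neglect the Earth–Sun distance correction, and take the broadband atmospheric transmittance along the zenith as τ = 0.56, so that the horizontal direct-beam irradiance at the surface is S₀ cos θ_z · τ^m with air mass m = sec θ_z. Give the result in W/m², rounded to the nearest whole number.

159 W/m²

Hour angle H = 15° × (15 − 12) = 45.00°.
cos θ_z = sin(56.6°) sin(3.4°) + cos(56.6°) cos(3.4°) cos(45.00°) = 0.0495 + 0.3886 = 0.4381.
Air mass m = 1/cos θ_z = 1/0.4381 = 2.283; τ^m = 0.56^2.283 = 0.2661.
Surface direct beam = 1365 × 0.4381 × 0.2661 = 159.13 W/m².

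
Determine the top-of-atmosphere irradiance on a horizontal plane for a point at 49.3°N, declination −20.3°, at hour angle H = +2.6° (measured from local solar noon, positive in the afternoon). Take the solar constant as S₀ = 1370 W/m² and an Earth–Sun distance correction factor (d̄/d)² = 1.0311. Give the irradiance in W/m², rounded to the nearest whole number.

With φ = 49.3°, δ = -20.3°, H = 2.60°: sin φ sin δ = -0.2630, cos φ cos δ cos H = 0.6110, so cos θ_z = 0.3480.
Top-of-atmosphere irradiance = S₀ (d̄/d)² cos θ_z = 1370 × 1.0311 × 0.3480 = 491.59 W/m².

492 W/m²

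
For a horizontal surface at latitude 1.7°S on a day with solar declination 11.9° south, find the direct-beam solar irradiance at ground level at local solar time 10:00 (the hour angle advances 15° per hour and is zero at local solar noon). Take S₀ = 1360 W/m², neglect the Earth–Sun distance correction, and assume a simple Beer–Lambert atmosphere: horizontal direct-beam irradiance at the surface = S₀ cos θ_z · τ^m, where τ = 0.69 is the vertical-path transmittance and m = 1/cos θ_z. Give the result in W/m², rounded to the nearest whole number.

751 W/m²

Hour angle H = 15° × (10 − 12) = -30.00°.
With φ = -1.7°, δ = -11.9°, H = -30.00°: sin φ sin δ = 0.0061, cos φ cos δ cos H = 0.8470, so cos θ_z = 0.8531.
Air mass m = 1/cos θ_z = 1/0.8531 = 1.172; τ^m = 0.69^1.172 = 0.6473.
Surface direct beam = 1360 × 0.8531 × 0.6473 = 751.01 W/m².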